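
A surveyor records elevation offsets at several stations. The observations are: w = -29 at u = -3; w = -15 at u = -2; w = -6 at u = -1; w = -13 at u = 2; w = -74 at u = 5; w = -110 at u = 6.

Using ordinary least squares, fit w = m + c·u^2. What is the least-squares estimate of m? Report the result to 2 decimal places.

m = -2.30

Sums needed: Σ1 = 6, Σu^2 = 79, Σu^2·u^2 = 2035.
For Aᵀw: Σw = -247, Σu^2·w = -6189.
So AᵀA·[m, c]ᵀ = Aᵀw: [[6, 79]; [79, 2035]]·[m, c]ᵀ = [-247, -6189]ᵀ.
Eliminating c: 2035·(row 1) − 79·(row 2) gives 5969·m = 2035·(-247) − 79·(-6189) = -13714, so m = -13714/5969.
Then c = ((-6189) − 79·(-13714/5969))/2035 = -17621/5969.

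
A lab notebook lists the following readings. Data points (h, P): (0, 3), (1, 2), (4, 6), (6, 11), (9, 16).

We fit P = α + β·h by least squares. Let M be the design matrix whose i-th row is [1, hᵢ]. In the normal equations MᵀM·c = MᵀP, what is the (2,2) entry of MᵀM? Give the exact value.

134

Row 2 ↔ basis h, column 2 ↔ basis h, so (MᵀM)_{2,2} = Σᵢ (h)·(h) = (0)·(0) + (1)·(1) + (4)·(4) + (6)·(6) + (9)·(9) = 134.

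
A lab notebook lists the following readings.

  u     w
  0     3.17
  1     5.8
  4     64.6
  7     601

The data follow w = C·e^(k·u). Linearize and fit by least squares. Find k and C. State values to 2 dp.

k = 0.76, C = 2.98

Let Y = ln w. Fitting Y = k·u + ln C by least squares:
Sums: Σu = 12.0000, Σ(u)² = 66.0000, Σln w = 13.4784, Σu·ln w = 63.2209.
Normal system: [[66.0000, 12.0000]; [12.0000, 4]]·[k, ln C]ᵀ = [63.2209, 13.4784]ᵀ.
Solving (det = 120.0000): k = 0.75952, ln C = 1.09103, so C = exp(1.09103) = 2.97734.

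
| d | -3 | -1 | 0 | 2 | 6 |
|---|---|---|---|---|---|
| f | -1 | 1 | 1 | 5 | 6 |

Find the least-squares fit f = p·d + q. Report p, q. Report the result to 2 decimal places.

p = 0.82, q = 1.74

The normal equations are: 50·p + 4·q = 48;  4·p + 5·q = 12.
Determinant 50·5 − 4² = 234.
p = (48·5 − 4·12)/234 = 32/39; q = (50·12 − 4·48)/234 = 68/39.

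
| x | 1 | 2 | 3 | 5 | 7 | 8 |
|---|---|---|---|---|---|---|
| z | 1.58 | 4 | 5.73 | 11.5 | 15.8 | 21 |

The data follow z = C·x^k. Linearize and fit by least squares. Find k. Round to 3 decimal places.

With ln zᵢ as the transformed response and ln xᵢ as the regressor:
Σln x = 7.4265, Σ(ln x)² = 12.3883, Σln z = 11.8363, Σln x·ln z = 18.5112.
Equations: 12.3883·k + 7.4265·ln C = 18.5112;  7.4265·k + 6·ln C = 11.8363.
Solving (det = 19.1764): k = 1.20796, ln C = 0.47756.

k = 1.208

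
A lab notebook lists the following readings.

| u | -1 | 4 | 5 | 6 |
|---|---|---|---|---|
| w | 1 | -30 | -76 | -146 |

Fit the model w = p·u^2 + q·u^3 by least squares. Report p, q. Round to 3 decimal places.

Entries of XᵀX: Σu^2·u^2 = 2178, Σu^2·u^3 = 11924, Σu^3·u^3 = 66378.
And Σu^2·w = -7635, Σu^3·w = -42957.
So XᵀX·[p, q]ᵀ = Xᵀw: [[2178, 11924]; [11924, 66378]]·[p, q]ᵀ = [-7635, -42957]ᵀ.
Eliminating q: 66378·(row 1) − 11924·(row 2) gives 2389508·p = 66378·(-7635) − 11924·(-42957) = 5423238, so p = 2711619/1194754.
Then q = ((-42957) − 11924·(2711619/1194754))/66378 = -114573/108614.

p = 2.270, q = -1.055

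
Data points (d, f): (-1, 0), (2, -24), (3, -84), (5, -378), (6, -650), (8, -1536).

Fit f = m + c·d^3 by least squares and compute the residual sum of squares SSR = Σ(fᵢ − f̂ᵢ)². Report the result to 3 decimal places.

SSR = 8.003

Normal-equation sums: Σ1 = 6, Σd^3 = 887, Σd^3·d^3 = 325219.
And Σf = -2672, Σd^3·f = -976542.
So XᵀX·[m, c]ᵀ = Xᵀf: [[6, 887]; [887, 325219]]·[m, c]ᵀ = [-2672, -976542]ᵀ.
Eliminating c: 325219·(row 1) − 887·(row 2) gives 1164545·m = 325219·(-2672) − 887·(-976542) = -2792414, so m = -2792414/1164545.
Then c = ((-976542) − 887·(-2792414/1164545))/325219 = -3489188/1164545.
Residuals: -696774/1164545, 2756838/1164545, -164258/232909, -1257096/1164545, -497228/1164545, 103110/232909; SSR = 9319936/1164545.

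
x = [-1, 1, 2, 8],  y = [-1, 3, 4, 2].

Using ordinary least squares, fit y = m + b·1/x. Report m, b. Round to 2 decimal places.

Setting ∂/∂m … = 0 gives: 4·m + (5/8)·b = 8;  (5/8)·m + (145/64)·b = 25/4.
det = 4·(145/64) − (5/8)² = 555/64.
m = (8·(145/64) − (5/8)·(25/4))/(555/64) = 182/111; b = (4·(25/4) − (5/8)·8)/(555/64) = 256/111.

m = 1.64, b = 2.31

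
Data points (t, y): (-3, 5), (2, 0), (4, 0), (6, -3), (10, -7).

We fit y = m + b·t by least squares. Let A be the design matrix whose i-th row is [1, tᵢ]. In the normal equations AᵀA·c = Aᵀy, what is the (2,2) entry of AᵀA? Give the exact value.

Row 2 ↔ basis t, column 2 ↔ basis t, so (AᵀA)_{2,2} = Σᵢ (t)·(t) = (-3)·(-3) + (2)·(2) + (4)·(4) + (6)·(6) + (10)·(10) = 165.

165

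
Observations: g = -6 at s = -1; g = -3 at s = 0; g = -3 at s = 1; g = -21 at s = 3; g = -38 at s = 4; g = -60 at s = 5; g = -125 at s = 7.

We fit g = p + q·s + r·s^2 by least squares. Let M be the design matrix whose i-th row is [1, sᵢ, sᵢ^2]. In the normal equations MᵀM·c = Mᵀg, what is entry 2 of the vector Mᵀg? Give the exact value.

Entry 2 ↔ basis s, so (Mᵀg)_{2} = Σᵢ (s)·gᵢ = (-1)·(-6) + (0)·(-3) + (1)·(-3) + (3)·(-21) + (4)·(-38) + (5)·(-60) + (7)·(-125) = -1387.

-1387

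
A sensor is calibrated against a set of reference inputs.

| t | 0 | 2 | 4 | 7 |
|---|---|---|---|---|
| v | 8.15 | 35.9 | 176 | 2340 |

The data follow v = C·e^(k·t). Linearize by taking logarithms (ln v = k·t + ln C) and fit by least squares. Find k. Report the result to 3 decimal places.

k = 0.810

Linearized form: ln v = k·t + ln C. From the 4 transformed points,
Σt = 13.0000, Σ(t)² = 69.0000, Σln v = 18.6071, Σt·ln v = 82.1488.
Equations: 69.0000·k + 13.0000·ln C = 82.1488;  13.0000·k + 4·ln C = 18.6071.
Solving (det = 107.0000): k = 0.81030, ln C = 2.01831.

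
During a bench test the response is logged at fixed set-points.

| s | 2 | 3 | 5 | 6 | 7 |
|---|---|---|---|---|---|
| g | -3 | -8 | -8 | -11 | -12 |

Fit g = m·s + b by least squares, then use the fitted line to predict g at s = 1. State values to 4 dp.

Compute the Gram sums: Σs·s = 123, Σs = 23, Σ1 = 5.
For Aᵀg: Σs·g = -220, Σg = -42.
Normal equations: [[123, 23]; [23, 5]]·[m, b]ᵀ = [-220, -42]ᵀ.
det = 123·5 − 23² = 86.
m = ((-220)·5 − 23·(-42))/86 = -67/43; b = (123·(-42) − 23·(-220))/86 = -53/43.
At s = 1: ĝ = (-67/43)·(1) + (-53/43)·(1) = -120/43.

ĝ = -2.7907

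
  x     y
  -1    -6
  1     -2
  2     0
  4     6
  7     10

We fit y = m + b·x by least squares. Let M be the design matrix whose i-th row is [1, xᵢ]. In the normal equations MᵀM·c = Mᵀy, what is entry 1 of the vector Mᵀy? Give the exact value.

Entry 1 ↔ basis 1, so (Mᵀy)_{1} = Σᵢ yᵢ = (1)·(-6) + (1)·(-2) + (1)·(0) + (1)·(6) + (1)·(10) = 8.

8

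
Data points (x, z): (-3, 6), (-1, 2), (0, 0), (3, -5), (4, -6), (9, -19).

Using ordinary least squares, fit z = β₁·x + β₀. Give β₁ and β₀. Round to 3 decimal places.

Setting ∂/∂β₁ … = 0 gives: 116·β₁ + 12·β₀ = -230;  12·β₁ + 6·β₀ = -22.
(Σx·x = 116, Σx = 12, Σ1 = 6, Σx·z = -230, Σz = -22.)
Determinant 116·6 − 12² = 552.
β₁ = ((-230)·6 − 12·(-22))/552 = -93/46; β₀ = (116·(-22) − 12·(-230))/552 = 26/69.

β₁ = -2.022, β₀ = 0.377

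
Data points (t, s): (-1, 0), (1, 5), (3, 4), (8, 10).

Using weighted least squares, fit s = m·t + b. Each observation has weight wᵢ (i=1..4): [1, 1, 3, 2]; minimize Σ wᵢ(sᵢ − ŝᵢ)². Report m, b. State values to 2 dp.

m = 1.02, b = 1.65

With design matrix M, MᵀWM = [[157, 25]; [25, 7]] and MᵀWs = [201, 37]ᵀ.
Determinant 157·7 − 25² = 474.
m = (201·7 − 25·37)/474 = 241/237; b = (157·37 − 25·201)/474 = 392/237.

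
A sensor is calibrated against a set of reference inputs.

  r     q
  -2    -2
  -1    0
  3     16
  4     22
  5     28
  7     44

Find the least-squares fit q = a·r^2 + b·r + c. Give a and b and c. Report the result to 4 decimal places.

Entries of MᵀM: Σr^2·r^2 = 3380, Σr^2·r = 550, Σr^2 = 104, Σr·r = 104, Σr = 16, Σ1 = 6.
For Mᵀq: Σr^2·q = 3344, Σr·q = 588, Σq = 108.
Solving the 3×3 system (Gaussian elimination) gives a = 6362/16797, b = 53876/16797, c = 16134/5599.

a = 0.3788, b = 3.2075, c = 2.8816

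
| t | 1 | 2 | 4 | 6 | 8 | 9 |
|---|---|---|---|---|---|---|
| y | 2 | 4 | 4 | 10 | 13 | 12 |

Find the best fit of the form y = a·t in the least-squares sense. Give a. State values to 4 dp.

a = 1.4752

From the data, Σt·t = 202.
For Mᵀy: Σt·y = 298.
Normal equations: [[202]]·[a]ᵀ = [298]ᵀ.
a = 298/202 = 1.47525.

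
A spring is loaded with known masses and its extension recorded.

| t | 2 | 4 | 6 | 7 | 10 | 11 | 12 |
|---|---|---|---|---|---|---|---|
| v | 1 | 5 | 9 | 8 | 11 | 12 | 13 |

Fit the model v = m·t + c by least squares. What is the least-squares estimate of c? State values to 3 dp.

Normal-equation sums: Σt·t = 470, Σt = 52, Σ1 = 7.
Moment sums: Σt·v = 530, Σv = 59.
Normal equations: [[470, 52]; [52, 7]]·[m, c]ᵀ = [530, 59]ᵀ.
Eliminating c: 7·(row 1) − 52·(row 2) gives 586·m = 7·530 − 52·59 = 642, so m = 321/293.
Then c = (59 − 52·(321/293))/7 = 85/293.

c = 0.290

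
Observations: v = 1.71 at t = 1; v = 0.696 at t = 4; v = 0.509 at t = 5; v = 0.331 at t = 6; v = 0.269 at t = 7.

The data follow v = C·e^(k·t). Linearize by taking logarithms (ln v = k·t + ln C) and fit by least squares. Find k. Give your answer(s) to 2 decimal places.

Linearized form: ln v = k·t + ln C. From the 5 transformed points,
XᵀX = [[127.0000, 23.0000]; [23.0000, 5]], rhs = [-20.1148, -2.9199]ᵀ  (here Σt = 23.0000, Σ(t)² = 127.0000, Σln v = -2.9199, Σt·ln v = -20.1148).
Slope k = (n·Σt·ln v − Σt·Σln v)/(n·Σ(t)² − (Σt)²) = (5·-20.1148 − 23.0000·-2.9199)/106.0000 = -0.31525; ln C = (Σln v − k·Σt)/n = 0.86616.

k = -0.32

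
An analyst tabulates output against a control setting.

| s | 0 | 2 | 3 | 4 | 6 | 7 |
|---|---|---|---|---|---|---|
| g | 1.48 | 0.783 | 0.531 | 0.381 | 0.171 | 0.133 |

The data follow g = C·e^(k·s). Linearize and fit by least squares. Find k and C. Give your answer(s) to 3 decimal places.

k = -0.353, C = 1.526

With ln gᵢ as the transformed response and sᵢ as the regressor:
Σs = 22.0000, Σ(s)² = 114.0000, Σln g = -5.2340, Σs·ln g = -30.9664.
Equations: 114.0000·k + 22.0000·ln C = -30.9664;  22.0000·k + 6·ln C = -5.2340.
Δ = 114.0000·6 − (22.0000)² = 200.0000; k = (-30.9664·6 − 22.0000·-5.2340)/200.0000 = -0.35325, ln C = (114.0000·-5.2340 − 22.0000·-30.9664)/200.0000 = 0.42291, so C = exp(0.42291) = 1.52640.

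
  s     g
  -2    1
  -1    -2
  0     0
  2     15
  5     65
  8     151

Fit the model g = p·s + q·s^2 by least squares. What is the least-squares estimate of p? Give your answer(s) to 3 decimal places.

p = 3.441

The normal system AᵀA·[p, q]ᵀ = Aᵀg is [[98, 636]; [636, 4754]]·[p, q]ᵀ = [1563, 11351]ᵀ.
Determinant 98·4754 − 636² = 61396.
p = (1563·4754 − 636·11351)/61396 = 105633/30698; q = (98·11351 − 636·1563)/61396 = 59165/30698.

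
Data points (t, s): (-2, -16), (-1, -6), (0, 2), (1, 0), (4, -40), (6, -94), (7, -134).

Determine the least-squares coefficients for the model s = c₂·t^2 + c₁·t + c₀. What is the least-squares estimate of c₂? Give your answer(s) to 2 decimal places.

Forming AᵀA = [[3971, 615, 107]; [615, 107, 15]; [107, 15, 7]] and Aᵀs = [-10660, -1624, -288]ᵀ gives AᵀA·[c₂, c₁, c₀]ᵀ = Aᵀs.
Solving the 3×3 system (Gaussian elimination) gives c₂ = -35033/11396, c₁ = 27233/11396, c₀ = 2071/2849.

c₂ = -3.07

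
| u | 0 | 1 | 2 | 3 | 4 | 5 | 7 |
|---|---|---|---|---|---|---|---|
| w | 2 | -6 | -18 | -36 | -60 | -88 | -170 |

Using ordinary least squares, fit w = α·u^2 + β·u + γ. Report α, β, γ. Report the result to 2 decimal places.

Entries of XᵀX: Σu^2·u^2 = 3380, Σu^2·u = 568, Σu^2 = 104, Σu·u = 104, Σu = 22, Σ1 = 7.
And Σu^2·w = -11892, Σu·w = -2020, Σw = -376.
XᵀX·[α, β, γ]ᵀ = Xᵀw becomes [[3380, 568, 104]; [568, 104, 22]; [104, 22, 7]]·[α, β, γ]ᵀ = [-11892, -2020, -376]ᵀ.
Row-reducing yields α = -7723/2541, β = -7681/2541, γ = 114/121.

α = -3.04, β = -3.02, γ = 0.94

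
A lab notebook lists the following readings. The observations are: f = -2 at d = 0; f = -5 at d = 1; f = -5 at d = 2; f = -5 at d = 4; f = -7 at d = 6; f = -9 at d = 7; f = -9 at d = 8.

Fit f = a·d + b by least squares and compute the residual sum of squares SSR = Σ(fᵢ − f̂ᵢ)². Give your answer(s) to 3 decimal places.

Normal-equation sums: Σd·d = 170, Σd = 28, Σ1 = 7.
For Mᵀf: Σd·f = -212, Σf = -42.
det = 170·7 − 28² = 406.
a = ((-212)·7 − 28·(-42))/406 = -22/29; b = (170·(-42) − 28·(-212))/406 = -86/29.
Residuals: 28/29, -37/29, -15/29, 1, 15/29, -21/29, 1/29; SSR = 134/29.

SSR = 4.621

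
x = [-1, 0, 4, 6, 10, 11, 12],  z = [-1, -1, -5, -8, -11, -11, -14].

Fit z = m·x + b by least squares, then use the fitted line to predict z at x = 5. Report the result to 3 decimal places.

ẑ = -6.322

Sums needed: Σx·x = 418, Σx = 42, Σ1 = 7.
Right-hand side: Σx·z = -466, Σz = -51.
So MᵀM·[m, b]ᵀ = Mᵀz: [[418, 42]; [42, 7]]·[m, b]ᵀ = [-466, -51]ᵀ.
Determinant 418·7 − 42² = 1162.
m = ((-466)·7 − 42·(-51))/1162 = -80/83; b = (418·(-51) − 42·(-466))/1162 = -873/581.
At x = 5: ẑ = (-80/83)·(5) + (-873/581)·(1) = -3673/581.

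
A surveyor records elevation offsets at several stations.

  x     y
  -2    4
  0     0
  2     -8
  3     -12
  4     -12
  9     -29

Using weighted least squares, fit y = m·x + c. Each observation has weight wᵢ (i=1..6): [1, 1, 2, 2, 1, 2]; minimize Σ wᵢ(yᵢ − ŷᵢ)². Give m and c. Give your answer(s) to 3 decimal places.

m = -3.043, c = -1.634

Setting ∂/∂m … = 0 gives: 208·m + 30·c = -682;  30·m + 9·c = -106.
Δ = 208·9 − 30² = 972.
m = ((-682)·9 − 30·(-106))/972 = -493/162; c = (208·(-106) − 30·(-682))/972 = -397/243.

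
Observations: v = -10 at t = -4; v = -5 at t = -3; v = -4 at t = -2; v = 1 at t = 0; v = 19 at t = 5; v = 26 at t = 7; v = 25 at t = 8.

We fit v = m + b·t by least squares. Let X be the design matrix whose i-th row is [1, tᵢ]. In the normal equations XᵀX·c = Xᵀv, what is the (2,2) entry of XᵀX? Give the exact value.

167

Row 2 ↔ basis t, column 2 ↔ basis t, so (XᵀX)_{2,2} = Σᵢ (t)·(t) = (-4)·(-4) + (-3)·(-3) + (-2)·(-2) + (0)·(0) + (5)·(5) + (7)·(7) + (8)·(8) = 167.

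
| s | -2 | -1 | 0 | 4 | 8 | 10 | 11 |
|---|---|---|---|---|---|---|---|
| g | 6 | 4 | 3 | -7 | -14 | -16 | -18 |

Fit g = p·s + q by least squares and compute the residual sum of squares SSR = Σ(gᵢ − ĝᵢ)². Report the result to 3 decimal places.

The normal equations are: 306·p + 30·q = -514;  30·p + 7·q = -42.
Determinant 306·7 − 30² = 1242.
p = ((-514)·7 − 30·(-42))/1242 = -1169/621; q = (306·(-42) − 30·(-514))/1242 = 428/207.
Residuals: 104/621, 31/621, 193/207, -955/621, -626/621, 470/621, 397/621; SSR = 3268/621.

SSR = 5.262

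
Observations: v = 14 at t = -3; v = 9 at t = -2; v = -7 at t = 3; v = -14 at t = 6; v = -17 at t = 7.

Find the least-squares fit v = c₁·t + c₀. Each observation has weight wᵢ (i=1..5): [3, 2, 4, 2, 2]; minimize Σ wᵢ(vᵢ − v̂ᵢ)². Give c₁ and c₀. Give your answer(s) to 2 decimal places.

c₁ = -3.08, c₀ = 3.62

Forming XᵀWX = [[241, 25]; [25, 13]] and XᵀWv = [-652, -30]ᵀ gives XᵀWX·[c₁, c₀]ᵀ = XᵀWv.
det = 241·13 − 25² = 2508.
c₁ = ((-652)·13 − 25·(-30))/2508 = -3863/1254; c₀ = (241·(-30) − 25·(-652))/2508 = 4535/1254.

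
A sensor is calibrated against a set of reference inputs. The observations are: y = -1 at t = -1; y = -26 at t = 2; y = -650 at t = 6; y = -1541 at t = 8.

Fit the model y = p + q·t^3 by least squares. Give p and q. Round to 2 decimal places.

The normal equations are: 4·p + 735·q = -2218;  735·p + 308865·q = -929599.
(Σ1 = 4, Σt^3 = 735, Σt^3·t^3 = 308865, Σy = -2218, Σt^3·y = -929599.)
Δ = 4·308865 − 735² = 695235.
p = ((-2218)·308865 − 735·(-929599))/695235 = -120487/46349; q = (4·(-929599) − 735·(-2218))/695235 = -2088166/695235.

p = -2.60, q = -3.00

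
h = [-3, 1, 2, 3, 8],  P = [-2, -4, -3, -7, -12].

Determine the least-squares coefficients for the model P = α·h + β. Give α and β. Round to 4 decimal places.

α = -0.9459, β = -3.5191

Forming XᵀX = [[87, 11]; [11, 5]] and XᵀP = [-121, -28]ᵀ gives XᵀX·[α, β]ᵀ = XᵀP.
Eliminating β: 5·(row 1) − 11·(row 2) gives 314·α = 5·(-121) − 11·(-28) = -297, so α = -297/314.
Then β = ((-28) − 11·(-297/314))/5 = -1105/314.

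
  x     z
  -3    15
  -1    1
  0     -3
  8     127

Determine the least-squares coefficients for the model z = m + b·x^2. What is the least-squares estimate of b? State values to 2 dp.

b = 2.02

With design matrix A, AᵀA = [[4, 74]; [74, 4178]] and Aᵀz = [140, 8264]ᵀ.
Δ = 4·4178 − 74² = 11236.
m = (140·4178 − 74·8264)/11236 = -6654/2809; b = (4·8264 − 74·140)/11236 = 5674/2809.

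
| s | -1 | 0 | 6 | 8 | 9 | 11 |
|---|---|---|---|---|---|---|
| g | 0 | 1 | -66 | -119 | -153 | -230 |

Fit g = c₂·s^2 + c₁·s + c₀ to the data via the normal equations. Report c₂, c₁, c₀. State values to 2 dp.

Compute the Gram sums: Σs^2·s^2 = 26595, Σs^2·s = 2787, Σs^2 = 303, Σs·s = 303, Σs = 33, Σ1 = 6.
Moment sums: Σs^2·g = -50215, Σs·g = -5255, Σg = -567.
Normal equations: [[26595, 2787, 303]; [2787, 303, 33]; [303, 33, 6]]·[c₂, c₁, c₀]ᵀ = [-50215, -5255, -567]ᵀ.
Solving the 3×3 system (Gaussian elimination) gives c₂ = -2113/1080, c₁ = 4459/9720, c₀ = 8647/4860.

c₂ = -1.96, c₁ = 0.46, c₀ = 1.78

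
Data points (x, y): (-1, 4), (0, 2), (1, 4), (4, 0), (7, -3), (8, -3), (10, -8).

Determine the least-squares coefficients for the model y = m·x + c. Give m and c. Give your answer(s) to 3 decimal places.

Normal-equation sums: Σx·x = 231, Σx = 29, Σ1 = 7.
For Mᵀy: Σx·y = -125, Σy = -4.
Normal equations: [[231, 29]; [29, 7]]·[m, c]ᵀ = [-125, -4]ᵀ.
det = 231·7 − 29² = 776.
m = ((-125)·7 − 29·(-4))/776 = -759/776; c = (231·(-4) − 29·(-125))/776 = 2701/776.

m = -0.978, c = 3.481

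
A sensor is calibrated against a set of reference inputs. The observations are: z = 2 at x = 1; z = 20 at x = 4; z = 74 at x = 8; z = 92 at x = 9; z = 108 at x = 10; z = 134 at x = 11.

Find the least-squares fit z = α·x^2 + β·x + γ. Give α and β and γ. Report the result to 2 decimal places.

With design matrix M, MᵀM = [[35555, 3637, 383]; [3637, 383, 43]; [383, 43, 6]] and Mᵀz = [39524, 4056, 430]ᵀ.
Row-reducing yields α = 6449/6600, β = 9047/6600, γ = -53/100.

α = 0.98, β = 1.37, γ = -0.53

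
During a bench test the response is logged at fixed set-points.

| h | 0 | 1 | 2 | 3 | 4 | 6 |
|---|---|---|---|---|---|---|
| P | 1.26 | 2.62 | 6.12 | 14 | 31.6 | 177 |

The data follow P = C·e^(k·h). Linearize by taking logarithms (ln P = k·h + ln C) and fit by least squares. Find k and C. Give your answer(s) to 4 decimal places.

With ln Pᵢ as the transformed response and hᵢ as the regressor:
Sums: Σh = 16.0000, Σ(h)² = 66.0000, Σln P = 14.2742, Σh·ln P = 57.3730.
Normal system: [[66.0000, 16.0000]; [16.0000, 6]]·[k, ln C]ᵀ = [57.3730, 14.2742]ᵀ.
Slope k = (n·Σh·ln P − Σh·Σln P)/(n·Σ(h)² − (Σh)²) = (6·57.3730 − 16.0000·14.2742)/140.0000 = 0.82750; ln C = (Σln P − k·Σh)/n = 0.17236, so C = exp(0.17236) = 1.18810.

k = 0.8275, C = 1.1881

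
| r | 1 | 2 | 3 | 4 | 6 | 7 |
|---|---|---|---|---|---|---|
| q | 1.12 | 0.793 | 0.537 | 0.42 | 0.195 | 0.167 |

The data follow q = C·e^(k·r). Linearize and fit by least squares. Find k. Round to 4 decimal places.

k = -0.3254

Let Y = ln q. Fitting Y = k·r + ln C by least squares:
Σr = 23.0000, Σ(r)² = 115.0000, Σln q = -5.0324, Σr·ln q = -28.0227.
Normal system: [[115.0000, 23.0000]; [23.0000, 6]]·[k, ln C]ᵀ = [-28.0227, -5.0324]ᵀ.
Solving (det = 161.0000): k = -0.32541, ln C = 0.40868.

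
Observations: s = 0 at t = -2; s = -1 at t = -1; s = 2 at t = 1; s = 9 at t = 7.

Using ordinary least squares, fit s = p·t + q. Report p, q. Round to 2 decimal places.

The normal system MᵀM·[p, q]ᵀ = Mᵀs is [[55, 5]; [5, 4]]·[p, q]ᵀ = [66, 10]ᵀ.
Eliminating q: 4·(row 1) − 5·(row 2) gives 195·p = 4·66 − 5·10 = 214, so p = 214/195.
Then q = (10 − 5·(214/195))/4 = 44/39.

p = 1.10, q = 1.13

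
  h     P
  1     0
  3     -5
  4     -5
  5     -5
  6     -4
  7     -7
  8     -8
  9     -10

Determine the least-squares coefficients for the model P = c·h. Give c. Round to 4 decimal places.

From the data, Σh·h = 281.
Right-hand side: Σh·P = -287.
c = (-287)/281 = -1.02135.

c = -1.0214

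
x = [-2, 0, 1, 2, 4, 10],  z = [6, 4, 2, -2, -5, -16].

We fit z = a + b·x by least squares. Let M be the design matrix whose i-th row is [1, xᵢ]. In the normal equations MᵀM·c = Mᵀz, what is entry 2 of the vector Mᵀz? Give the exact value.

Entry 2 ↔ basis x, so (Mᵀz)_{2} = Σᵢ (x)·zᵢ = (-2)·(6) + (0)·(4) + (1)·(2) + (2)·(-2) + (4)·(-5) + (10)·(-16) = -194.

-194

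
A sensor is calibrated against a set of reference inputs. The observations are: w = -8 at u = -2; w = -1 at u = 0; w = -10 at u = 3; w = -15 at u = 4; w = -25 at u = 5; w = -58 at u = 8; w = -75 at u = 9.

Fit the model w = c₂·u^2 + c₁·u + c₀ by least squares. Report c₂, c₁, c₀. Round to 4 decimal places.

c₂ = -0.9459, c₁ = 0.4969, c₀ = -2.4546

Compute the Gram sums: Σu^2·u^2 = 11635, Σu^2·u = 1449, Σu^2 = 199, Σu·u = 199, Σu = 27, Σ1 = 7.
For Aᵀw: Σu^2·w = -10774, Σu·w = -1338, Σw = -192.
Normal equations: [[11635, 1449, 199]; [1449, 199, 27]; [199, 27, 7]]·[c₂, c₁, c₀]ᵀ = [-10774, -1338, -192]ᵀ.
Row-reducing yields c₂ = -169975/179697, c₁ = 29763/59899, c₀ = -441086/179697.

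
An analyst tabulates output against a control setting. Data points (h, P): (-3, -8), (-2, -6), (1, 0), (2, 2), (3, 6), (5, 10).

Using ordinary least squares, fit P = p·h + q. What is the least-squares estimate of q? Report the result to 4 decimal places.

Setting ∂/∂p … = 0 gives: 52·p + 6·q = 108;  6·p + 6·q = 4.
(Σh·h = 52, Σh = 6, Σ1 = 6, Σh·P = 108, ΣP = 4.)
Determinant 52·6 − 6² = 276.
p = (108·6 − 6·4)/276 = 52/23; q = (52·4 − 6·108)/276 = -110/69.

q = -1.5942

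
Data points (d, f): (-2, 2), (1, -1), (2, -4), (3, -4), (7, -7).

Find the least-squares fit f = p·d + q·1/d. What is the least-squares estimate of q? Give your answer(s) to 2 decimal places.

q = -0.64

MᵀM·[p, q]ᵀ = Mᵀf reads: 67·p + 5·q = -74;  5·p + (1439/882)·q = -19/3.
(Σd·d = 67, Σd·1/d = 5, Σ1/d·1/d = 1439/882, Σd·f = -74, Σ1/d·f = -19/3.)
Eliminating q: (1439/882)·(row 1) − 5·(row 2) gives (74363/882)·p = (1439/882)·(-74) − 5·(-19/3) = -39278/441, so p = -78556/74363.
Then q = ((-19/3) − 5·(-78556/74363))/(1439/882) = -47922/74363.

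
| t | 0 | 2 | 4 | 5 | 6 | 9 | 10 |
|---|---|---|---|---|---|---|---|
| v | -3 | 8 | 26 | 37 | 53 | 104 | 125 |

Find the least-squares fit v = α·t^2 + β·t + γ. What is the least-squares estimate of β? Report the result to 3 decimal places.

β = 3.629

Normal-equation sums: Σt^2·t^2 = 18754, Σt^2·t = 2142, Σt^2 = 262, Σt·t = 262, Σt = 36, Σ1 = 7.
Moment sums: Σt^2·v = 24205, Σt·v = 2809, Σv = 350.
So MᵀM·[α, β, γ]ᵀ = Mᵀv: [[18754, 2142, 262]; [2142, 262, 36]; [262, 36, 7]]·[α, β, γ]ᵀ = [24205, 2809, 350]ᵀ.
Solving the 3×3 system (Gaussian elimination) gives α = 1618/1761, β = 4261/1174, γ = -5380/1761.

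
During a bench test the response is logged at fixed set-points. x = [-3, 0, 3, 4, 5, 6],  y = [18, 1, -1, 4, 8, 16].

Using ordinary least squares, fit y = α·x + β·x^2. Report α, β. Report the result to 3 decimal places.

The normal equations are: 95·α + 405·β = 95;  405·α + 2339·β = 993.
(Σx·x = 95, Σx·x^2 = 405, Σx^2·x^2 = 2339, Σx·y = 95, Σx^2·y = 993.)
Eliminating β: 2339·(row 1) − 405·(row 2) gives 58180·α = 2339·95 − 405·993 = -179960, so α = -8998/2909.
Then β = (993 − 405·(-8998/2909))/2339 = 2793/2909.

α = -3.093, β = 0.960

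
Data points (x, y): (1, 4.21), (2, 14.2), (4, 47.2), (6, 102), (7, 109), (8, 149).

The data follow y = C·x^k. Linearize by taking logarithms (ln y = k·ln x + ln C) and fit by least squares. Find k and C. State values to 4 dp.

k = 1.7114, C = 4.2994

With ln yᵢ as the transformed response and ln xᵢ as the regressor:
Σln x = 7.8966, Σ(ln x)² = 13.7233, Σln y = 22.2654, Σln x·ln y = 35.0036.
Equations: 13.7233·k + 7.8966·ln C = 35.0036;  7.8966·k + 6·ln C = 22.2654.
Δ = 13.7233·6 − (7.8966)² = 19.9843; k = (35.0036·6 − 7.8966·22.2654)/19.9843 = 1.71144, ln C = (13.7233·22.2654 − 7.8966·35.0036)/19.9843 = 1.45848, so C = exp(1.45848) = 4.29941.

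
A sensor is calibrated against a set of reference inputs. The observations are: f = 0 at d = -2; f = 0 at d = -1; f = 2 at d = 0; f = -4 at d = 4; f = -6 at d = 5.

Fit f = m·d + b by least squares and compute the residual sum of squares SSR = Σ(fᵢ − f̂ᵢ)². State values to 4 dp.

Sums needed: Σd·d = 46, Σd = 6, Σ1 = 5.
And Σd·f = -46, Σf = -8.
Normal equations: [[46, 6]; [6, 5]]·[m, b]ᵀ = [-46, -8]ᵀ.
det = 46·5 − 6² = 194.
m = ((-46)·5 − 6·(-8))/194 = -91/97; b = (46·(-8) − 6·(-46))/194 = -46/97.
Residuals: -136/97, -45/97, 240/97, 22/97, -81/97; SSR = 878/97.

SSR = 9.0515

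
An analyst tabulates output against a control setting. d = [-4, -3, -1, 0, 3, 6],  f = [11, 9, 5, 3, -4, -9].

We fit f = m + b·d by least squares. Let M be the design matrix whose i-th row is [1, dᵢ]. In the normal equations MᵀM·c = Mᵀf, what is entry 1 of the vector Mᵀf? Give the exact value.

15

Entry 1 ↔ basis 1, so (Mᵀf)_{1} = Σᵢ fᵢ = (1)·(11) + (1)·(9) + (1)·(5) + (1)·(3) + (1)·(-4) + (1)·(-9) = 15.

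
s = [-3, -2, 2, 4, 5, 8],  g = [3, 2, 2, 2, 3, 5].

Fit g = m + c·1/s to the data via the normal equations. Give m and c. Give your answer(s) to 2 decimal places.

m = 2.83, c = 0.06

Setting ∂/∂m … = 0 gives: 6·m + (29/120)·c = 17;  (29/120)·m + (10501/14400)·c = 29/40.
(Σ1 = 6, Σ1/s = 29/120, Σ1/s·1/s = 10501/14400, Σg = 17, Σ1/s·g = 29/40.)
Δ = 6·(10501/14400) − (29/120)² = 12433/2880.
m = (17·(10501/14400) − (29/120)·(29/40))/(12433/2880) = 175994/62165; c = (6·(29/40) − (29/120)·17)/(12433/2880) = 696/12433.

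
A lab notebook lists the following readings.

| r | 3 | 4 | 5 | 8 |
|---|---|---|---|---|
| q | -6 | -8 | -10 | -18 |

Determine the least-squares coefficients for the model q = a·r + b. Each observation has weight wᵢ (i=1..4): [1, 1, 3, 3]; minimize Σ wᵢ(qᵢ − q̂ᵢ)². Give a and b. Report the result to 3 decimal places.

a = -2.491, b = 2.073

Normal-equation sums: Σwᵢ·r·r = 292, Σwᵢ·r = 46, Σwᵢ·1 = 8.
And Σwᵢ·r·q = -632, Σwᵢ·q = -98.
So AᵀWA·[a, b]ᵀ = AᵀWq: [[292, 46]; [46, 8]]·[a, b]ᵀ = [-632, -98]ᵀ.
Δ = 292·8 − 46² = 220.
a = ((-632)·8 − 46·(-98))/220 = -137/55; b = (292·(-98) − 46·(-632))/220 = 114/55.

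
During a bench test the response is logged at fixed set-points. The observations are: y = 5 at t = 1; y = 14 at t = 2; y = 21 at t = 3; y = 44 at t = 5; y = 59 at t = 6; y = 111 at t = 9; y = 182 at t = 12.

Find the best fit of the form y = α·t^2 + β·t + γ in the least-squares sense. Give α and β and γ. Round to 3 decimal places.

α = 0.914, β = 4.106, γ = 0.839

Entries of XᵀX: Σt^2·t^2 = 29316, Σt^2·t = 2834, Σt^2 = 300, Σt·t = 300, Σt = 38, Σ1 = 7.
Moment sums: Σt^2·y = 38673, Σt·y = 3853, Σy = 436.
XᵀX·[α, β, γ]ᵀ = Xᵀy becomes [[29316, 2834, 300]; [2834, 300, 38]; [300, 38, 7]]·[α, β, γ]ᵀ = [38673, 3853, 436]ᵀ.
Solving the 3×3 system (Gaussian elimination) gives α = 285793/312802, β = 1284387/312802, γ = 131219/156401.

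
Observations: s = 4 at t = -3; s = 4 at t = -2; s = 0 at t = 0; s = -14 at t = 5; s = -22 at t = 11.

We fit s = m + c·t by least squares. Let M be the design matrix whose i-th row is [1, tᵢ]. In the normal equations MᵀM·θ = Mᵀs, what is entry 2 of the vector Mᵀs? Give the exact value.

-332

Entry 2 ↔ basis t, so (Mᵀs)_{2} = Σᵢ (t)·sᵢ = (-3)·(4) + (-2)·(4) + (0)·(0) + (5)·(-14) + (11)·(-22) = -332.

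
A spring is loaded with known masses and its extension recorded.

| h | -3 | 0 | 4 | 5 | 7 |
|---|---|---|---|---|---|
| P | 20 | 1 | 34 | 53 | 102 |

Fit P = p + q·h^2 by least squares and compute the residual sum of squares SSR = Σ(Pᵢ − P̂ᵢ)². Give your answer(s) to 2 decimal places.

Sums needed: Σ1 = 5, Σh^2 = 99, Σh^2·h^2 = 3363.
Right-hand side: ΣP = 210, Σh^2·P = 7047.
Normal equations: [[5, 99]; [99, 3363]]·[p, q]ᵀ = [210, 7047]ᵀ.
Determinant 5·3363 − 99² = 7014.
p = (210·3363 − 99·7047)/7014 = 2859/2338; q = (5·7047 − 99·210)/7014 = 4815/2338.
Residuals: 283/1169, -521/2338, -407/2338, 340/1169, -159/1169; SSR = 565/2338.

SSR = 0.24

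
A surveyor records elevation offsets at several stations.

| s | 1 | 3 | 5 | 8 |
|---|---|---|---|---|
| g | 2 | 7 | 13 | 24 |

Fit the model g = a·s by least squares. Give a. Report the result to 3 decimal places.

Sums needed: Σs·s = 99.
Moment sums: Σs·g = 280.
XᵀX·[a]ᵀ = Xᵀg becomes [[99]]·[a]ᵀ = [280]ᵀ.
Hence a = 280 / 99 ≈ 2.82828.

a = 2.828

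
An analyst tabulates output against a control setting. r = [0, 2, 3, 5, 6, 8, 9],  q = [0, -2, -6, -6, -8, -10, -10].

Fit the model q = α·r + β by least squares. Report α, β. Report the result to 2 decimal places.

α = -1.14, β = -0.65

Sums needed: Σr·r = 219, Σr = 33, Σ1 = 7.
For Aᵀq: Σr·q = -270, Σq = -42.
So AᵀA·[α, β]ᵀ = Aᵀq: [[219, 33]; [33, 7]]·[α, β]ᵀ = [-270, -42]ᵀ.
Determinant 219·7 − 33² = 444.
α = ((-270)·7 − 33·(-42))/444 = -42/37; β = (219·(-42) − 33·(-270))/444 = -24/37.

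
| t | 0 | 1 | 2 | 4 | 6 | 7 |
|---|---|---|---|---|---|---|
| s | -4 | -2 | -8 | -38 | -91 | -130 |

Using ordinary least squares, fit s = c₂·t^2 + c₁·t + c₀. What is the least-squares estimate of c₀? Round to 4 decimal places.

Normal-equation sums: Σt^2·t^2 = 3970, Σt^2·t = 632, Σt^2 = 106, Σt·t = 106, Σt = 20, Σ1 = 6.
For Xᵀs: Σt^2·s = -10288, Σt·s = -1626, Σs = -273.
So XᵀX·[c₂, c₁, c₀]ᵀ = Xᵀs: [[3970, 632, 106]; [632, 106, 20]; [106, 20, 6]]·[c₂, c₁, c₀]ᵀ = [-10288, -1626, -273]ᵀ.
Row-reducing yields c₂ = -23147/7260, c₁ = 1447/330, c₀ = -9171/2420.

c₀ = -3.7897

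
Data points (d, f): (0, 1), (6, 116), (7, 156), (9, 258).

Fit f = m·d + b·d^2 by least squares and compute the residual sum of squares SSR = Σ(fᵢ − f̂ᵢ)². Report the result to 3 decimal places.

SSR = 1.738

The normal equations are: 166·m + 1288·b = 4110;  1288·m + 10258·b = 32718.
Eliminating b: 10258·(row 1) − 1288·(row 2) gives 43884·m = 10258·4110 − 1288·32718 = 19596, so m = 71/159.
Then b = (32718 − 1288·(71/159))/10258 = 11459/3657.
Residuals: 1, 630/1219, -810/1219, 210/1219; SSR = 2119/1219.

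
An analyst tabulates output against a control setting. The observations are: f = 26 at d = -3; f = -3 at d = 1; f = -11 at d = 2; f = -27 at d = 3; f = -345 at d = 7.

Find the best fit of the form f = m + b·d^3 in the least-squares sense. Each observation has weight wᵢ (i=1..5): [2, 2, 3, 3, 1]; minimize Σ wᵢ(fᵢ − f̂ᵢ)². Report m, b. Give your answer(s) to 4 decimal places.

m = -1.5132, b = -1.0009

XᵀWX·[m, b]ᵀ = XᵀWf reads: 11·m + 396·b = -413;  396·m + 121488·b = -122196.
(Σwᵢ·1 = 11, Σwᵢ·d^3 = 396, Σwᵢ·d^3·d^3 = 121488, Σwᵢ·f = -413, Σwᵢ·d^3·f = -122196.)
Eliminating b: 121488·(row 1) − 396·(row 2) gives 1179552·m = 121488·(-413) − 396·(-122196) = -1784928, so m = -18593/12287.
Then b = ((-122196) − 396·(-18593/12287))/121488 = -1118/1117.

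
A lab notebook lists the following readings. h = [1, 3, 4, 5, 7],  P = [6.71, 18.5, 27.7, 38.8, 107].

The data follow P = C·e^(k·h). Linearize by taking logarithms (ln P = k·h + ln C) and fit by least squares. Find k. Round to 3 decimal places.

k = 0.452

Let Y = ln P. Fitting Y = k·h + ln C by least squares:
Over the data: Σh = 20.0000, Σ(h)² = 100.0000, Σln P = 16.4741, Σh·ln P = 74.9445.
Normal system: [[100.0000, 20.0000]; [20.0000, 5]]·[k, ln C]ᵀ = [74.9445, 16.4741]ᵀ.
Slope k = (n·Σh·ln P − Σh·Σln P)/(n·Σ(h)² − (Σh)²) = (5·74.9445 − 20.0000·16.4741)/100.0000 = 0.45242; ln C = (Σln P − k·Σh)/n = 1.48514.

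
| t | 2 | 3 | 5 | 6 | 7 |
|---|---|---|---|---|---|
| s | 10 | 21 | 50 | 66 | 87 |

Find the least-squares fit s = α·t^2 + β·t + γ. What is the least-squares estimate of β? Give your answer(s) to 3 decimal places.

Forming AᵀA = [[4419, 719, 123]; [719, 123, 23]; [123, 23, 5]] and Aᵀs = [8118, 1338, 234]ᵀ gives AᵀA·[α, β, γ]ᵀ = Aᵀs.
Row-reducing yields α = 339/308, β = 1665/308, γ = -36/7.

β = 5.406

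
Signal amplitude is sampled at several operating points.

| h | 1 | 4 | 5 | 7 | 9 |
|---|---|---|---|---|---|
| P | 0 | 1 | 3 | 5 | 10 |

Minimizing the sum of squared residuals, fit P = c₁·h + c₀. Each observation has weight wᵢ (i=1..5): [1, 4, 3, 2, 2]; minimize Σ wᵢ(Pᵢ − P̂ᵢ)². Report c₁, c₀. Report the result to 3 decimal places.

The normal equations are: 400·c₁ + 64·c₀ = 311;  64·c₁ + 12·c₀ = 43.
(Σwᵢ·h·h = 400, Σwᵢ·h = 64, Σwᵢ·1 = 12, Σwᵢ·h·P = 311, Σwᵢ·P = 43.)
Eliminating c₀: 12·(row 1) − 64·(row 2) gives 704·c₁ = 12·311 − 64·43 = 980, so c₁ = 245/176.
Then c₀ = (43 − 64·(245/176))/12 = -169/44.

c₁ = 1.392, c₀ = -3.841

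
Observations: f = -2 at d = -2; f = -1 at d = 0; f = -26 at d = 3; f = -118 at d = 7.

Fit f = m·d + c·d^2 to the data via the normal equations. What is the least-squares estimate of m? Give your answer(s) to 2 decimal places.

Compute the Gram sums: Σd·d = 62, Σd·d^2 = 362, Σd^2·d^2 = 2498.
Right-hand side: Σd·f = -900, Σd^2·f = -6024.
Determinant 62·2498 − 362² = 23832.
m = ((-900)·2498 − 362·(-6024))/23832 = -2813/993; c = (62·(-6024) − 362·(-900))/23832 = -1987/993.

m = -2.83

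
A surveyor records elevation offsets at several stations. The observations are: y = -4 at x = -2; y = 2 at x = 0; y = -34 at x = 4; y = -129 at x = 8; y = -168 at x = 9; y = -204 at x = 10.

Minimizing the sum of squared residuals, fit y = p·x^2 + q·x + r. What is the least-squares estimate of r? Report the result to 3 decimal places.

The normal system MᵀM·[p, q, r]ᵀ = Mᵀy is [[20929, 2297, 265]; [2297, 265, 29]; [265, 29, 6]]·[p, q, r]ᵀ = [-42824, -4712, -537]ᵀ.
Inverting the 3×3 Gram matrix, [p, q, r]ᵀ = [-50231/25494, -23351/25494, 1183/607]ᵀ.

r = 1.949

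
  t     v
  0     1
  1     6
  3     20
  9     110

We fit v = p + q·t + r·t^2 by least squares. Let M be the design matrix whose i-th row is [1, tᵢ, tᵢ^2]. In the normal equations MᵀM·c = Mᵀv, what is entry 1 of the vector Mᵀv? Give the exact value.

Entry 1 ↔ basis 1, so (Mᵀv)_{1} = Σᵢ vᵢ = (1)·(1) + (1)·(6) + (1)·(20) + (1)·(110) = 137.

137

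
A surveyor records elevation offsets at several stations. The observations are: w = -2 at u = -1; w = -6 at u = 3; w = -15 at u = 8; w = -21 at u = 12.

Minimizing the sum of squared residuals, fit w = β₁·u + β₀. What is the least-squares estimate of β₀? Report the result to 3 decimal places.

β₀ = -2.722

Setting ∂/∂β₁ … = 0 gives: 218·β₁ + 22·β₀ = -388;  22·β₁ + 4·β₀ = -44.
(Σu·u = 218, Σu = 22, Σ1 = 4, Σu·w = -388, Σw = -44.)
det = 218·4 − 22² = 388.
β₁ = ((-388)·4 − 22·(-44))/388 = -146/97; β₀ = (218·(-44) − 22·(-388))/388 = -264/97.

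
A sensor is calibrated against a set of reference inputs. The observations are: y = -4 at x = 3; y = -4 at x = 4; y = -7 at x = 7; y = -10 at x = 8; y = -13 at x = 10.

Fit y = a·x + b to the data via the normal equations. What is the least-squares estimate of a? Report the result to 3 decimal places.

MᵀM·[a, b]ᵀ = Mᵀy reads: 238·a + 32·b = -287;  32·a + 5·b = -38.
det = 238·5 − 32² = 166.
a = ((-287)·5 − 32·(-38))/166 = -219/166; b = (238·(-38) − 32·(-287))/166 = 70/83.

a = -1.319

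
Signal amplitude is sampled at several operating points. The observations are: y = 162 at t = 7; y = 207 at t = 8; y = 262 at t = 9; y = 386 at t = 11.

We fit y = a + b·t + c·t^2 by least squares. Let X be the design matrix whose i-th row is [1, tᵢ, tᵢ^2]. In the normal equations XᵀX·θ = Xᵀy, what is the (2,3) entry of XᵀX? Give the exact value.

Row 2 ↔ basis t, column 3 ↔ basis t^2, so (XᵀX)_{2,3} = Σᵢ (t)·(t^2) = (7)·(49) + (8)·(64) + (9)·(81) + (11)·(121) = 2915.

2915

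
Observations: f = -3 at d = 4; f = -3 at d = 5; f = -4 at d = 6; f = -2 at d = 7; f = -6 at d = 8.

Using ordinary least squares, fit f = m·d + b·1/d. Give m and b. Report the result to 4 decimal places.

m = -0.5351, b = -2.2658

The normal equations are: 190·m + 5·b = -113;  5·m + (117349/705600)·b = -641/210.
Eliminating b: (117349/705600)·(row 1) − 5·(row 2) gives (465631/70560)·m = (117349/705600)·(-113) − 5·(-641/210) = -2491637/705600, so m = -2491637/4656310.
Then b = ((-641/210) − 5·(-2491637/4656310))/(117349/705600) = -1055040/465631.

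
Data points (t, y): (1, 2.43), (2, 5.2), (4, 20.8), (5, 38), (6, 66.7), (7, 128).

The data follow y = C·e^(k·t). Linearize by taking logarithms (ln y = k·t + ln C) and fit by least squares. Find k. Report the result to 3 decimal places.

k = 0.656

Taking logs, ln y = k·t + ln C, so regress ln y on t.
Over the data: Σt = 25.0000, Σ(t)² = 131.0000, Σln y = 18.2613, Σt·ln y = 93.6784.
Normal system: [[131.0000, 25.0000]; [25.0000, 6]]·[k, ln C]ᵀ = [93.6784, 18.2613]ᵀ.
Δ = 131.0000·6 − (25.0000)² = 161.0000; k = (93.6784·6 − 25.0000·18.2613)/161.0000 = 0.65551, ln C = (131.0000·18.2613 − 25.0000·93.6784)/161.0000 = 0.31226.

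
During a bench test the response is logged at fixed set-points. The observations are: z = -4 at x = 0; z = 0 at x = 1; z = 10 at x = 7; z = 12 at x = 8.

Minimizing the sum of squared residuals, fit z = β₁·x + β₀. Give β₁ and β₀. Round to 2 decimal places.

Forming AᵀA = [[114, 16]; [16, 4]] and Aᵀz = [166, 18]ᵀ gives AᵀA·[β₁, β₀]ᵀ = Aᵀz.
Eliminating β₀: 4·(row 1) − 16·(row 2) gives 200·β₁ = 4·166 − 16·18 = 376, so β₁ = 47/25.
Then β₀ = (18 − 16·(47/25))/4 = -151/50.

β₁ = 1.88, β₀ = -3.02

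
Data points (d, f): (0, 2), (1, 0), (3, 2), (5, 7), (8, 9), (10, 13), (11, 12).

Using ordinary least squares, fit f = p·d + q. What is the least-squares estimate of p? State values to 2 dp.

p = 1.15

Sums needed: Σd·d = 320, Σd = 38, Σ1 = 7.
Right-hand side: Σd·f = 375, Σf = 45.
Normal equations: [[320, 38]; [38, 7]]·[p, q]ᵀ = [375, 45]ᵀ.
det = 320·7 − 38² = 796.
p = (375·7 − 38·45)/796 = 915/796; q = (320·45 − 38·375)/796 = 75/398.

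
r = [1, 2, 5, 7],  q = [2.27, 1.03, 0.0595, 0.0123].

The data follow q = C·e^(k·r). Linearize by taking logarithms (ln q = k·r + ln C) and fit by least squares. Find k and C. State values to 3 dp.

Let Y = ln q. Fitting Y = k·r + ln C by least squares:
Over the data: Σr = 15.0000, Σ(r)² = 79.0000, Σln q = -6.3706, Σr·ln q = -44.0171.
Normal system: [[79.0000, 15.0000]; [15.0000, 4]]·[k, ln C]ᵀ = [-44.0171, -6.3706]ᵀ.
Δ = 79.0000·4 − (15.0000)² = 91.0000; k = (-44.0171·4 − 15.0000·-6.3706)/91.0000 = -0.88472, ln C = (79.0000·-6.3706 − 15.0000·-44.0171)/91.0000 = 1.72505, so C = exp(1.72505) = 5.61278.

k = -0.885, C = 5.613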